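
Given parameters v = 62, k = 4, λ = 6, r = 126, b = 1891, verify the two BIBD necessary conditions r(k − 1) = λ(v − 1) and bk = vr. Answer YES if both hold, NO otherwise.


Condition (i): r(k − 1) = 126·3 = 378; λ(v − 1) = 6·61 = 366. Match? NO.
Condition (ii): bk = 1891·4 = 7564; vr = 62·126 = 7812. Match? NO.
Both conditions hold? NO.

NO


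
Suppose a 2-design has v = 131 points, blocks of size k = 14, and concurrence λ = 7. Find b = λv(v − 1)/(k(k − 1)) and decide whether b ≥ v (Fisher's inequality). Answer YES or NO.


r = λ(v − 1)/(k − 1) = 7·130/13 = 70.
b = vr/k = 131·70/14 = 655.
Fisher's inequality: b ≥ v ⇔ 655 ≥ 131? YES.

YES


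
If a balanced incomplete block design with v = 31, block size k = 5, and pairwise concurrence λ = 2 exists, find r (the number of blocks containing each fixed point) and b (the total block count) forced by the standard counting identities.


Any 2-(v, k, λ) BIBD satisfies two necessary conditions:
  (i)  Each point sits in r blocks, and counting incidences through any fixed point gives r(k − 1) = λ(v − 1), so r = λ(v − 1)/(k − 1).
  (ii) Total incidences bk = vr, so b = vr/k.
Step 1: r = λ(v − 1)/(k − 1) = 2·(31 − 1)/(5 − 1) = 2·30/4 = 60/4 = 15.
Step 2: b = vr/k = 31·15/5 = 465/5 = 93.
Check integrality: r = 15 ∈ Z ✓, b = 93 ∈ Z ✓.
(These identities are necessary conditions: they determine r and b for any design with these parameters, but do not by themselves prove that one exists.)

r = 15, b = 93.


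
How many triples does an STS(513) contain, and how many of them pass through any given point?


An STS(v) is a 2-(v, 3, 1) BIBD: block size k = 3, λ = 1.
Replication: r(k − 1) = λ(v − 1) ⇒ r·2 = 513 − 1 = 512 ⇒ r = 256.
Block count: bk = vr ⇒ b·3 = 513·256 = 131328 ⇒ b = 43776.

r = 256, b = 43776.


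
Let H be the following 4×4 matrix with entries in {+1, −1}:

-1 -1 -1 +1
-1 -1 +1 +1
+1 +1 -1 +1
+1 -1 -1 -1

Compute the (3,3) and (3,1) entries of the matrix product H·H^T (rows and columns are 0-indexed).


Row 1 of H: [-1, -1, 1, 1].
Row 3 of H: [1, -1, -1, -1].
(H·H^T)[3][3] = Σ_j H[3][j]·H[3][j] = (1)² + (-1)² + (-1)² + (-1)² = 1 + 1 + 1 + 1 = 4.
(H·H^T)[3][1] = Σ_j H[3][j]·H[1][j] = (1)·(-1) + (-1)·(-1) + (-1)·(1) + (-1)·(1) = -1 + 1 + -1 + -1 = -2.
Rows 3 and 1 are not orthogonal (dot product = -2 ≠ 0), so H is not a Hadamard matrix.

(3,3) entry = 4; (3,1) entry = -2.


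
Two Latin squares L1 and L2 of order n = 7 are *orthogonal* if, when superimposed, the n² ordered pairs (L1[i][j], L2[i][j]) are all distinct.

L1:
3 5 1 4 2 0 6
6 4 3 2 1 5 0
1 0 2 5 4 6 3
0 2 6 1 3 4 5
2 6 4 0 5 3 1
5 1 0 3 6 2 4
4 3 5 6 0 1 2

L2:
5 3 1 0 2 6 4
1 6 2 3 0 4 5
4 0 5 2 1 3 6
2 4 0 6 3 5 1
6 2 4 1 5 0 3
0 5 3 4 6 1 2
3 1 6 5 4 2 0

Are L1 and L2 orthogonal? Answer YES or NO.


Form the n² = 49 superimposed pairs (L1[i][j], L2[i][j]), row by row (rows and columns indexed from 0):
row 0: (3,5) (5,3) (1,1) (4,0) (2,2) (0,6) (6,4)
row 1: (6,1) (4,6) (3,2) (2,3) (1,0) (5,4) (0,5)
row 2: (1,4) (0,0) (2,5) (5,2) (4,1) (6,3) (3,6)
row 3: (0,2) (2,4) (6,0) (1,6) (3,3) (4,5) (5,1)
row 4: (2,6) (6,2) (4,4) (0,1) (5,5) (3,0) (1,3)
row 5: (5,0) (1,5) (0,3) (3,4) (6,6) (2,1) (4,2)
row 6: (4,3) (3,1) (5,6) (6,5) (0,4) (1,2) (2,0)
Orthogonality requires all 49 pairs distinct.
Check by first coordinate: for each symbol s of L1, list the L2 entries in the n cells where L1 = s; they must all differ.
  L1 = 0: L2 entries (in reading order) 6, 5, 0, 2, 1, 3, 4 — all 7 distinct ✓
  L1 = 1: L2 entries (in reading order) 1, 0, 4, 6, 3, 5, 2 — all 7 distinct ✓
  L1 = 2: L2 entries (in reading order) 2, 3, 5, 4, 6, 1, 0 — all 7 distinct ✓
  L1 = 3: L2 entries (in reading order) 5, 2, 6, 3, 0, 4, 1 — all 7 distinct ✓
  L1 = 4: L2 entries (in reading order) 0, 6, 1, 5, 4, 2, 3 — all 7 distinct ✓
  L1 = 5: L2 entries (in reading order) 3, 4, 2, 1, 5, 0, 6 — all 7 distinct ✓
  L1 = 6: L2 entries (in reading order) 4, 1, 3, 0, 2, 6, 5 — all 7 distinct ✓
Every symbol of L1 meets every symbol of L2 exactly once, so all 49 pairs are distinct (49 of 49).
Conclusion: YES.

YES


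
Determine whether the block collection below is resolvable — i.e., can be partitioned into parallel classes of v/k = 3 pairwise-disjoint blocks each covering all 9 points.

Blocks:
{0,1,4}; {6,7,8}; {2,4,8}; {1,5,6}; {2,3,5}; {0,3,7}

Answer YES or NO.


v = 9, block size k = 3, number of blocks = 6.
For resolvability, blocks must partition into parallel classes of size v/k = 3.
Total blocks must therefore be a multiple of 3: 6 = 3·2 + 0 ⇒ divisible ✓.
Greedy packing gives 2 candidate class(es). Each should be a full parallel class (size 3, covers all 9 points).
  Class 1 (3 blocks): {0,1,4}; {6,7,8}; {2,3,5}. Points covered: [0, 1, 2, 3, 4, 5, 6, 7, 8].
  Class 2 (3 blocks): {2,4,8}; {1,5,6}; {0,3,7}. Points covered: [0, 1, 2, 3, 4, 5, 6, 7, 8].
All classes full (size 3)? YES. All classes cover every point? YES.
Resolvable? YES.

YES


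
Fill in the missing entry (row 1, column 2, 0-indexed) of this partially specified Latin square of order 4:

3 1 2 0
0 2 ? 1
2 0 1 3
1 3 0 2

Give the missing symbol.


Row 1 contains symbols [0, 1, 2] — missing [3].
Column 2 contains symbols [0, 1, 2] — missing [3].
The missing symbol must appear in both missing sets; intersection = [3].
Therefore the hidden value is 3.

Missing value = 3.


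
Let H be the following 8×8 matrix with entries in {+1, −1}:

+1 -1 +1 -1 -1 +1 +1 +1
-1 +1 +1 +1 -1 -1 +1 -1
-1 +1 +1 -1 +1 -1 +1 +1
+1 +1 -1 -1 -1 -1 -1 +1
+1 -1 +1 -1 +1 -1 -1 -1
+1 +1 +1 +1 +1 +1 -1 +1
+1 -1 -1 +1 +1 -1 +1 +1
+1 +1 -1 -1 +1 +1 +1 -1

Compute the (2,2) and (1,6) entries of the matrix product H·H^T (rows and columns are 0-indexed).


Row 1 of H: [-1, 1, 1, 1, -1, -1, 1, -1].
Row 2 of H: [-1, 1, 1, -1, 1, -1, 1, 1].
Row 6 of H: [1, -1, -1, 1, 1, -1, 1, 1].
(H·H^T)[2][2] = Σ_j H[2][j]·H[2][j] = (-1)² + (1)² + (1)² + (-1)² + (1)² + (-1)² + (1)² + (1)² = 1 + 1 + 1 + 1 + 1 + 1 + 1 + 1 = 8.
(H·H^T)[1][6] = Σ_j H[1][j]·H[6][j] = (-1)·(1) + (1)·(-1) + (1)·(-1) + (1)·(1) + (-1)·(1) + (-1)·(-1) + (1)·(1) + (-1)·(1) = -1 + -1 + -1 + 1 + -1 + 1 + 1 + -1 = -2.
Rows 1 and 6 are not orthogonal (dot product = -2 ≠ 0), so H is not a Hadamard matrix.

(2,2) entry = 8; (1,6) entry = -2.


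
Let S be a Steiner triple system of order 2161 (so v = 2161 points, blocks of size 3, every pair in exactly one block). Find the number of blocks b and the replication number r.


An STS(v) is a 2-(v, 3, 1) BIBD: block size k = 3, λ = 1.
Replication: r(k − 1) = λ(v − 1) ⇒ r·2 = 2161 − 1 = 2160 ⇒ r = 1080.
Block count: bk = vr ⇒ b·3 = 2161·1080 = 2333880 ⇒ b = 777960.
(Check via b = v(v − 1)/6 = 2161·2160/6 = 4667760/6 = 777960.)

r = 1080, b = 777960.


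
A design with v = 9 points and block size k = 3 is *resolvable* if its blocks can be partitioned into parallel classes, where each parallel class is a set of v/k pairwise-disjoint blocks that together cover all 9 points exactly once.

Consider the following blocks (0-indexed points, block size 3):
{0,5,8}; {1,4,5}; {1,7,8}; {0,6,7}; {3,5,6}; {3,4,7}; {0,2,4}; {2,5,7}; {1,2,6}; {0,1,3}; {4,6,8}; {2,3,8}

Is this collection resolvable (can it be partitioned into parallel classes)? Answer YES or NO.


v = 9, block size k = 3, number of blocks = 12.
For resolvability, blocks must partition into parallel classes of size v/k = 3.
Total blocks must therefore be a multiple of 3: 12 = 3·4 + 0 ⇒ divisible ✓.
Greedy packing gives 4 candidate class(es). Each should be a full parallel class (size 3, covers all 9 points).
  Class 1 (3 blocks): {0,5,8}; {3,4,7}; {1,2,6}. Points covered: [0, 1, 2, 3, 4, 5, 6, 7, 8].
  Class 2 (3 blocks): {1,4,5}; {0,6,7}; {2,3,8}. Points covered: [0, 1, 2, 3, 4, 5, 6, 7, 8].
  Class 3 (3 blocks): {1,7,8}; {3,5,6}; {0,2,4}. Points covered: [0, 1, 2, 3, 4, 5, 6, 7, 8].
  Class 4 (3 blocks): {2,5,7}; {0,1,3}; {4,6,8}. Points covered: [0, 1, 2, 3, 4, 5, 6, 7, 8].
All classes full (size 3)? YES. All classes cover every point? YES.
Resolvable? YES.

YES


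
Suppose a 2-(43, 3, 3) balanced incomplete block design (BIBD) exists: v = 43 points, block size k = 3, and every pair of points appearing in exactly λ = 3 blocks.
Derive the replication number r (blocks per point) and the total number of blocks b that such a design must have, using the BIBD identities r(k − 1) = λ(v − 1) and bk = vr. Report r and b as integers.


Any 2-(v, k, λ) BIBD satisfies two necessary conditions:
  (i)  Each point sits in r blocks, and counting incidences through any fixed point gives r(k − 1) = λ(v − 1), so r = λ(v − 1)/(k − 1).
  (ii) Total incidences bk = vr, so b = vr/k.
Step 1: r = λ(v − 1)/(k − 1) = 3·(43 − 1)/(3 − 1) = 3·42/2 = 126/2 = 63.
Step 2: b = vr/k = 43·63/3 = 2709/3 = 903.
Check integrality: r = 63 ∈ Z ✓, b = 903 ∈ Z ✓.
(These identities are necessary conditions: they determine r and b for any design with these parameters, but do not by themselves prove that one exists.)

r = 63, b = 903.


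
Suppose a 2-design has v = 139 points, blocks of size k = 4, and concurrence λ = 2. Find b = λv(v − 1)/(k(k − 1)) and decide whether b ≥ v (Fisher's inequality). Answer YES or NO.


b = λv(v − 1)/(k(k − 1)) = 2·139·138/(4·3) = 38364/12 = 3197.
Compare with v = 139: b ≥ v, so Fisher's inequality holds.

YES


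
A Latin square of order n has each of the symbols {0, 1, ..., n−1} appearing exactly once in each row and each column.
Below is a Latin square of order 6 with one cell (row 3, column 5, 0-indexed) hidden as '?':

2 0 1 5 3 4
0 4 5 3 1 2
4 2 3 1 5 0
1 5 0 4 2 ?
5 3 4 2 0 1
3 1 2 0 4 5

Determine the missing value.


Row 3 contains symbols [0, 1, 2, 4, 5] — missing [3].
Column 5 contains symbols [0, 1, 2, 4, 5] — missing [3].
The missing symbol must appear in both missing sets; intersection = [3].
Therefore the hidden value is 3.

Missing value = 3.


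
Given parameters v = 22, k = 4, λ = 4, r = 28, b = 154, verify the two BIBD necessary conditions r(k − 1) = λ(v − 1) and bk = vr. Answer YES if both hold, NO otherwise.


Condition (i): r(k − 1) = 28·3 = 84; λ(v − 1) = 4·21 = 84. Match? YES.
Condition (ii): bk = 154·4 = 616; vr = 22·28 = 616. Match? YES.
Both conditions hold? YES.

YES


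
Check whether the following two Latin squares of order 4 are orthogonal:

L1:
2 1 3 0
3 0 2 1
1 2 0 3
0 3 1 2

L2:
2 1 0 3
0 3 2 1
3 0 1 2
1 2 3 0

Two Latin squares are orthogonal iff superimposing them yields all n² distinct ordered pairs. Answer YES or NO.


Form the n² = 16 superimposed pairs (L1[i][j], L2[i][j]), row by row (rows and columns indexed from 0):
row 0: (2,2) (1,1) (3,0) (0,3)
row 1: (3,0) (0,3) (2,2) (1,1)
row 2: (1,3) (2,0) (0,1) (3,2)
row 3: (0,1) (3,2) (1,3) (2,0)
Orthogonality requires all 16 pairs distinct.
But the pair (3,0) repeats: cell (0,2) has L1 = 3, L2 = 0, and cell (1,0) has L1 = 3, L2 = 0.
A repeated pair means some other pair never occurs (only 8 distinct pairs out of 16), so the squares are not orthogonal.
Conclusion: NO.

NO


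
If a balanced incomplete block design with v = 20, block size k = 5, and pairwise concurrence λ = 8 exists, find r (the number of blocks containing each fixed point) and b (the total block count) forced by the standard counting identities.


Any 2-(v, k, λ) BIBD satisfies two necessary conditions:
  (i)  Each point sits in r blocks, and counting incidences through any fixed point gives r(k − 1) = λ(v − 1), so r = λ(v − 1)/(k − 1).
  (ii) Total incidences bk = vr, so b = vr/k.
Step 1: r = λ(v − 1)/(k − 1) = 8·(20 − 1)/(5 − 1) = 8·19/4 = 152/4 = 38.
Step 2: b = vr/k = 20·38/5 = 760/5 = 152.
Check integrality: r = 38 ∈ Z ✓, b = 152 ∈ Z ✓.
(These identities are necessary conditions: they determine r and b for any design with these parameters, but do not by themselves prove that one exists.)

r = 38, b = 152.


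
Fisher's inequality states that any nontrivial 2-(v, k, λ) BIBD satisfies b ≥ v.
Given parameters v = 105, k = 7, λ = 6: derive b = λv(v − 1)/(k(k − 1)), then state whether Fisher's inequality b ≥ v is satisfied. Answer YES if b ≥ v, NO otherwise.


r = λ(v − 1)/(k − 1) = 6·104/6 = 104.
b = vr/k = 105·104/7 = 1560.
Fisher's inequality: b ≥ v ⇔ 1560 ≥ 105? YES.

YES


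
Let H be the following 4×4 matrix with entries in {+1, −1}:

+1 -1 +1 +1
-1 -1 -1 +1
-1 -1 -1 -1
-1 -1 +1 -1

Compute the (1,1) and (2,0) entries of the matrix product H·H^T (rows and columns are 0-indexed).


Row 0 of H: [1, -1, 1, 1].
Row 1 of H: [-1, -1, -1, 1].
Row 2 of H: [-1, -1, -1, -1].
(H·H^T)[1][1] = Σ_j H[1][j]·H[1][j] = (-1)² + (-1)² + (-1)² + (1)² = 1 + 1 + 1 + 1 = 4.
(H·H^T)[2][0] = Σ_j H[2][j]·H[0][j] = (-1)·(1) + (-1)·(-1) + (-1)·(1) + (-1)·(1) = -1 + 1 + -1 + -1 = -2.
Rows 2 and 0 are not orthogonal (dot product = -2 ≠ 0), so H is not a Hadamard matrix.

(1,1) entry = 4; (2,0) entry = -2.


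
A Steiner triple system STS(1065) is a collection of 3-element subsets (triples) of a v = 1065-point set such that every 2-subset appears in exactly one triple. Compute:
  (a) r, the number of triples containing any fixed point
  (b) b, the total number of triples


An STS(v) is a 2-(v, 3, 1) BIBD: block size k = 3, λ = 1.
Replication: r(k − 1) = λ(v − 1) ⇒ r·2 = 1065 − 1 = 1064 ⇒ r = 532.
Block count: b = v(v − 1)/6 = 1065·1064/6 = 1133160/6 = 188860.

r = 532, b = 188860.


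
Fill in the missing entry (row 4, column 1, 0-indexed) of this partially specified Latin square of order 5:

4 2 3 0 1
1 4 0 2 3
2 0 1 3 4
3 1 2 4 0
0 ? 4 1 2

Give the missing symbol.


Row 4 contains symbols [0, 1, 2, 4] — missing [3].
Column 1 contains symbols [0, 1, 2, 4] — missing [3].
The missing symbol must appear in both missing sets; intersection = [3].
Therefore the hidden value is 3.

Missing value = 3.


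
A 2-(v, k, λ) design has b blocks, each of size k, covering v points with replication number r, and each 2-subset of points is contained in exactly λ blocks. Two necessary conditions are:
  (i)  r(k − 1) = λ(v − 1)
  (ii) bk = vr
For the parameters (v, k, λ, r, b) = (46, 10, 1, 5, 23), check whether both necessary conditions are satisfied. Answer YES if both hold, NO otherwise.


Condition (i): r(k − 1) = 5·9 = 45; λ(v − 1) = 1·45 = 45. Match? YES.
Condition (ii): bk = 23·10 = 230; vr = 46·5 = 230. Match? YES.
Both conditions hold? YES.

YES


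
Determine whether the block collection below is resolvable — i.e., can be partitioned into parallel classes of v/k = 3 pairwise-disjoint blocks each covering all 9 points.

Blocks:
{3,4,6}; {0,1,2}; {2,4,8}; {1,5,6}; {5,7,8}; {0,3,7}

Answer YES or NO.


v = 9, block size k = 3, number of blocks = 6.
For resolvability, blocks must partition into parallel classes of size v/k = 3.
Total blocks must therefore be a multiple of 3: 6 = 3·2 + 0 ⇒ divisible ✓.
Greedy packing gives 2 candidate class(es). Each should be a full parallel class (size 3, covers all 9 points).
  Class 1 (3 blocks): {3,4,6}; {0,1,2}; {5,7,8}. Points covered: [0, 1, 2, 3, 4, 5, 6, 7, 8].
  Class 2 (3 blocks): {2,4,8}; {1,5,6}; {0,3,7}. Points covered: [0, 1, 2, 3, 4, 5, 6, 7, 8].
All classes full (size 3)? YES. All classes cover every point? YES.
Resolvable? YES.

YES


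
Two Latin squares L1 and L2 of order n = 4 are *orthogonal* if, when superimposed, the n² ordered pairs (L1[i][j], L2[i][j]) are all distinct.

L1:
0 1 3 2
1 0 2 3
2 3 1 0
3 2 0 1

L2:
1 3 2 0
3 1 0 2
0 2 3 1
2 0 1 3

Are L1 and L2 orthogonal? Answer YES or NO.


Form the n² = 16 superimposed pairs (L1[i][j], L2[i][j]), row by row (rows and columns indexed from 0):
row 0: (0,1) (1,3) (3,2) (2,0)
row 1: (1,3) (0,1) (2,0) (3,2)
row 2: (2,0) (3,2) (1,3) (0,1)
row 3: (3,2) (2,0) (0,1) (1,3)
Orthogonality requires all 16 pairs distinct.
But the pair (1,3) repeats: cell (0,1) has L1 = 1, L2 = 3, and cell (1,0) has L1 = 1, L2 = 3.
A repeated pair means some other pair never occurs (only 4 distinct pairs out of 16), so the squares are not orthogonal.
Conclusion: NO.

NO


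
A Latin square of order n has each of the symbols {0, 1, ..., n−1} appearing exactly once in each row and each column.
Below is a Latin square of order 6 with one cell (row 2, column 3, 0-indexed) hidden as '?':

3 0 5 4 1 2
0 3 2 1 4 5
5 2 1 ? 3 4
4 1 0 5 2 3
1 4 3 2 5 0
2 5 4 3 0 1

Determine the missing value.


Row 2 contains symbols [1, 2, 3, 4, 5] — missing [0].
Column 3 contains symbols [1, 2, 3, 4, 5] — missing [0].
The missing symbol must appear in both missing sets; intersection = [0].
Therefore the hidden value is 0.

Missing value = 0.


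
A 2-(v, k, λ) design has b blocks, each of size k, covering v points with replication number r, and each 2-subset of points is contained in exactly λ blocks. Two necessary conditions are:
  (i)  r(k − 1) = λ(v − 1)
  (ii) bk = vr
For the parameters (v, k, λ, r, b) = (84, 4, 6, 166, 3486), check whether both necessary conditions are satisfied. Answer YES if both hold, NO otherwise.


Condition (i): r(k − 1) = 166·3 = 498; λ(v − 1) = 6·83 = 498. Match? YES.
Condition (ii): bk = 3486·4 = 13944; vr = 84·166 = 13944. Match? YES.
Both conditions hold? YES.

YES


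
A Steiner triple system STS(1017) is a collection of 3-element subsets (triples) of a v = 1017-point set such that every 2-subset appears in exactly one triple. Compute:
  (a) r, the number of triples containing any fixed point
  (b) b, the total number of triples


An STS(v) is a 2-(v, 3, 1) BIBD: block size k = 3, λ = 1.
Replication: r(k − 1) = λ(v − 1) ⇒ r·2 = 1017 − 1 = 1016 ⇒ r = 508.
Block count: b = v(v − 1)/6 = 1017·1016/6 = 1033272/6 = 172212.

r = 508, b = 172212.


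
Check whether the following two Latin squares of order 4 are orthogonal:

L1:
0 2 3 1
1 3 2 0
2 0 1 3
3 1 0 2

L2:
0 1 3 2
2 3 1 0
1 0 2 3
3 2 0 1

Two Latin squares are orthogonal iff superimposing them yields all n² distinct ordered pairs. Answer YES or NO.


Form the n² = 16 superimposed pairs (L1[i][j], L2[i][j]), row by row (rows and columns indexed from 0):
row 0: (0,0) (2,1) (3,3) (1,2)
row 1: (1,2) (3,3) (2,1) (0,0)
row 2: (2,1) (0,0) (1,2) (3,3)
row 3: (3,3) (1,2) (0,0) (2,1)
Orthogonality requires all 16 pairs distinct.
But the pair (1,2) repeats: cell (0,3) has L1 = 1, L2 = 2, and cell (1,0) has L1 = 1, L2 = 2.
A repeated pair means some other pair never occurs (only 4 distinct pairs out of 16), so the squares are not orthogonal.
Conclusion: NO.

NO


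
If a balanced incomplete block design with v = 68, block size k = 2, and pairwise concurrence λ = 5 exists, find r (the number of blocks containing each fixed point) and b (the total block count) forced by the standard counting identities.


Any 2-(v, k, λ) BIBD satisfies two necessary conditions:
  (i)  Each point sits in r blocks, and counting incidences through any fixed point gives r(k − 1) = λ(v − 1), so r = λ(v − 1)/(k − 1).
  (ii) Total incidences bk = vr, so b = vr/k.
Step 1: r = λ(v − 1)/(k − 1) = 5·(68 − 1)/(2 − 1) = 5·67/1 = 335/1 = 335.
Step 2: b = vr/k = 68·335/2 = 22780/2 = 11390.
Check integrality: r = 335 ∈ Z ✓, b = 11390 ∈ Z ✓.
(These identities are necessary conditions: they determine r and b for any design with these parameters, but do not by themselves prove that one exists.)

r = 335, b = 11390.


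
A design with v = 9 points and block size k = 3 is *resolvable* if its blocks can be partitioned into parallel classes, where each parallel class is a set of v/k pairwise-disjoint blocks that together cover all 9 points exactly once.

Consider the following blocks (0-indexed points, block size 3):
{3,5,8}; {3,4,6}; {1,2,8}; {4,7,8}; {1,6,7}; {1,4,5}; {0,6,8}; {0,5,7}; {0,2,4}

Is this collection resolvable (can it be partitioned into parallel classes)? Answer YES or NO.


v = 9, block size k = 3, number of blocks = 9.
For resolvability, blocks must partition into parallel classes of size v/k = 3.
Total blocks must therefore be a multiple of 3: 9 = 3·3 + 0 ⇒ divisible ✓.
Consider block {4,7,8}. It intersects every other block in the collection, so no parallel class of size 3 can contain it.
Since every block must belong to some parallel class in a resolution, the collection cannot be partitioned into parallel classes.
Resolvable? NO.

NO


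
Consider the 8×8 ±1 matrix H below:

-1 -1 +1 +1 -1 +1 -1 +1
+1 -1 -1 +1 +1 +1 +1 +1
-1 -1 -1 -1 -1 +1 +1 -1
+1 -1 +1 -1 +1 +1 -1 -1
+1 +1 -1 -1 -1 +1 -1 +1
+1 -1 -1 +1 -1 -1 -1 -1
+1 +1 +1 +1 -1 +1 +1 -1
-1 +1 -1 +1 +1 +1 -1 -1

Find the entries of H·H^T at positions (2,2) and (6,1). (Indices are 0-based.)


Row 1 of H: [1, -1, -1, 1, 1, 1, 1, 1].
Row 2 of H: [-1, -1, -1, -1, -1, 1, 1, -1].
Row 6 of H: [1, 1, 1, 1, -1, 1, 1, -1].
(H·H^T)[2][2] = Σ_j H[2][j]·H[2][j] = (-1)² + (-1)² + (-1)² + (-1)² + (-1)² + (1)² + (1)² + (-1)² = 1 + 1 + 1 + 1 + 1 + 1 + 1 + 1 = 8.
(H·H^T)[6][1] = Σ_j H[6][j]·H[1][j] = (1)·(1) + (1)·(-1) + (1)·(-1) + (1)·(1) + (-1)·(1) + (1)·(1) + (1)·(1) + (-1)·(1) = 1 + -1 + -1 + 1 + -1 + 1 + 1 + -1 = 0.
So rows 6 and 1 are orthogonal; the diagonal entry equals n = 8.

(2,2) entry = 8; (6,1) entry = 0.


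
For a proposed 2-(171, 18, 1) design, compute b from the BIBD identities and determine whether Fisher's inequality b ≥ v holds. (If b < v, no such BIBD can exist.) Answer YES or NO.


b = λv(v − 1)/(k(k − 1)) = 1·171·170/(18·17) = 29070/306 = 95.
Compare with v = 171: b < v, so Fisher's inequality fails.

NO


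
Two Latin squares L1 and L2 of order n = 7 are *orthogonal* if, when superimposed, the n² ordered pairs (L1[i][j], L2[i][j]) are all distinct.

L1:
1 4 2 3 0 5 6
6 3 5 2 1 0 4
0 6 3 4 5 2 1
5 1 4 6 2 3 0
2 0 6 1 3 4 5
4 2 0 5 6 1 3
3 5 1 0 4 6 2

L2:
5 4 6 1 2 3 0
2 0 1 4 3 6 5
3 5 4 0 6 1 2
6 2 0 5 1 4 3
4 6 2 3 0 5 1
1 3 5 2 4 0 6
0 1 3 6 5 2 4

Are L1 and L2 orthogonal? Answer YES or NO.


Form the n² = 49 superimposed pairs (L1[i][j], L2[i][j]), row by row (rows and columns indexed from 0):
row 0: (1,5) (4,4) (2,6) (3,1) (0,2) (5,3) (6,0)
row 1: (6,2) (3,0) (5,1) (2,4) (1,3) (0,6) (4,5)
row 2: (0,3) (6,5) (3,4) (4,0) (5,6) (2,1) (1,2)
row 3: (5,6) (1,2) (4,0) (6,5) (2,1) (3,4) (0,3)
row 4: (2,4) (0,6) (6,2) (1,3) (3,0) (4,5) (5,1)
row 5: (4,1) (2,3) (0,5) (5,2) (6,4) (1,0) (3,6)
row 6: (3,0) (5,1) (1,3) (0,6) (4,5) (6,2) (2,4)
Orthogonality requires all 49 pairs distinct.
But the pair (5,6) repeats: cell (2,4) has L1 = 5, L2 = 6, and cell (3,0) has L1 = 5, L2 = 6.
A repeated pair means some other pair never occurs (only 28 distinct pairs out of 49), so the squares are not orthogonal.
Conclusion: NO.

NO


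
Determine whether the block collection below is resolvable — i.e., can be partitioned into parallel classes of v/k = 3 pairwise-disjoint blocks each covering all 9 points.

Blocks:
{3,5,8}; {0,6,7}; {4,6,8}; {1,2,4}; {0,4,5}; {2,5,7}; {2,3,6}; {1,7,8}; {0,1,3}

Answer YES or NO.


v = 9, block size k = 3, number of blocks = 9.
For resolvability, blocks must partition into parallel classes of size v/k = 3.
Total blocks must therefore be a multiple of 3: 9 = 3·3 + 0 ⇒ divisible ✓.
Greedy packing gives 3 candidate class(es). Each should be a full parallel class (size 3, covers all 9 points).
  Class 1 (3 blocks): {3,5,8}; {0,6,7}; {1,2,4}. Points covered: [0, 1, 2, 3, 4, 5, 6, 7, 8].
  Class 2 (3 blocks): {4,6,8}; {2,5,7}; {0,1,3}. Points covered: [0, 1, 2, 3, 4, 5, 6, 7, 8].
  Class 3 (3 blocks): {0,4,5}; {2,3,6}; {1,7,8}. Points covered: [0, 1, 2, 3, 4, 5, 6, 7, 8].
All classes full (size 3)? YES. All classes cover every point? YES.
Resolvable? YES.

YES


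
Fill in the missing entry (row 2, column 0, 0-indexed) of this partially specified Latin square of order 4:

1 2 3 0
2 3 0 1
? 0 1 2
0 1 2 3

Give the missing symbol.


Row 2 contains symbols [0, 1, 2] — missing [3].
Column 0 contains symbols [0, 1, 2] — missing [3].
The missing symbol must appear in both missing sets; intersection = [3].
Therefore the hidden value is 3.

Missing value = 3.


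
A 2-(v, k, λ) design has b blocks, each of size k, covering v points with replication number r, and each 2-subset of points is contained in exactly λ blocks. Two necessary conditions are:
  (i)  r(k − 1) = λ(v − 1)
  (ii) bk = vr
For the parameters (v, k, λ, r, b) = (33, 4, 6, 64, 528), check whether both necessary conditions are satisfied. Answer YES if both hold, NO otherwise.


Condition (i): r(k − 1) = 64·3 = 192; λ(v − 1) = 6·32 = 192. Match? YES.
Condition (ii): bk = 528·4 = 2112; vr = 33·64 = 2112. Match? YES.
Both conditions hold? YES.

YES


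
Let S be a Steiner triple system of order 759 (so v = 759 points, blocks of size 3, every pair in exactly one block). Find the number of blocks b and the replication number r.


An STS(v) is a 2-(v, 3, 1) BIBD: block size k = 3, λ = 1.
Replication: r(k − 1) = λ(v − 1) ⇒ r·2 = 759 − 1 = 758 ⇒ r = 379.
Block count: bk = vr ⇒ b·3 = 759·379 = 287661 ⇒ b = 95887.
(Check via b = v(v − 1)/6 = 759·758/6 = 575322/6 = 95887.)

r = 379, b = 95887.


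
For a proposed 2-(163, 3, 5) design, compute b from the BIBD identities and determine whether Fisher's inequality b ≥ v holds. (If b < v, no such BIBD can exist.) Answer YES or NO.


r = λ(v − 1)/(k − 1) = 5·162/2 = 405.
b = vr/k = 163·405/3 = 22005.
Fisher's inequality: b ≥ v ⇔ 22005 ≥ 163? YES.

YES


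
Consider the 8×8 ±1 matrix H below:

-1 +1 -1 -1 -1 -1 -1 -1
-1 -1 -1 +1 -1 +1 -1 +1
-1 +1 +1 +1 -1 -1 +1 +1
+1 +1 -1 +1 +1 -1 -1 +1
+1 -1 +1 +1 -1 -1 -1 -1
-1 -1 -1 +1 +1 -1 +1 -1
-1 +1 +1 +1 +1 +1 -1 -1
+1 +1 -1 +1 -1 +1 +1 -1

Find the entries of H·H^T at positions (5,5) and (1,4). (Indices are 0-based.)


Row 1 of H: [-1, -1, -1, 1, -1, 1, -1, 1].
Row 4 of H: [1, -1, 1, 1, -1, -1, -1, -1].
Row 5 of H: [-1, -1, -1, 1, 1, -1, 1, -1].
(H·H^T)[5][5] = Σ_j H[5][j]·H[5][j] = (-1)² + (-1)² + (-1)² + (1)² + (1)² + (-1)² + (1)² + (-1)² = 1 + 1 + 1 + 1 + 1 + 1 + 1 + 1 = 8.
(H·H^T)[1][4] = Σ_j H[1][j]·H[4][j] = (-1)·(1) + (-1)·(-1) + (-1)·(1) + (1)·(1) + (-1)·(-1) + (1)·(-1) + (-1)·(-1) + (1)·(-1) = -1 + 1 + -1 + 1 + 1 + -1 + 1 + -1 = 0.
So rows 1 and 4 are orthogonal; the diagonal entry equals n = 8.

(5,5) entry = 8; (1,4) entry = 0.


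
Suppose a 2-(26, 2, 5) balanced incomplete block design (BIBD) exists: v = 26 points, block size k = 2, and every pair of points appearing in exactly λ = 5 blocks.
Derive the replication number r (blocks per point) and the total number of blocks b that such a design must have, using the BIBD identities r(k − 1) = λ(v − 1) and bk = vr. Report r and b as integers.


Any 2-(v, k, λ) BIBD satisfies two necessary conditions:
  (i)  Each point sits in r blocks, and counting incidences through any fixed point gives r(k − 1) = λ(v − 1), so r = λ(v − 1)/(k − 1).
  (ii) Total incidences bk = vr, so b = vr/k.
Step 1: r = λ(v − 1)/(k − 1) = 5·(26 − 1)/(2 − 1) = 5·25/1 = 125/1 = 125.
Step 2: b = vr/k = 26·125/2 = 3250/2 = 1625.
Check integrality: r = 125 ∈ Z ✓, b = 1625 ∈ Z ✓.
(These identities are necessary conditions: they determine r and b for any design with these parameters, but do not by themselves prove that one exists.)

r = 125, b = 1625.


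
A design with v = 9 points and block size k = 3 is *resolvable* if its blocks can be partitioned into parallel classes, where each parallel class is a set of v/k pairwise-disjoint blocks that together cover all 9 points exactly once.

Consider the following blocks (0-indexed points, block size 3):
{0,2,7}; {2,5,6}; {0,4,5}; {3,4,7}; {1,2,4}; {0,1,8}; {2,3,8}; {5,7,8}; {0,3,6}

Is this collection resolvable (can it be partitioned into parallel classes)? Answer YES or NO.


v = 9, block size k = 3, number of blocks = 9.
For resolvability, blocks must partition into parallel classes of size v/k = 3.
Total blocks must therefore be a multiple of 3: 9 = 3·3 + 0 ⇒ divisible ✓.
Consider block {0,2,7}. It intersects every other block in the collection, so no parallel class of size 3 can contain it.
Since every block must belong to some parallel class in a resolution, the collection cannot be partitioned into parallel classes.
Resolvable? NO.

NO


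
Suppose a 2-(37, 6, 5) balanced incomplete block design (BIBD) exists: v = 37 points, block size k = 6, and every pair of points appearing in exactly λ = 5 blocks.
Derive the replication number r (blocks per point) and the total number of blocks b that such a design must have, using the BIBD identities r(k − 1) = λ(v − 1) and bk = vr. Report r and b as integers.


Any 2-(v, k, λ) BIBD satisfies two necessary conditions:
  (i)  Each point sits in r blocks, and counting incidences through any fixed point gives r(k − 1) = λ(v − 1), so r = λ(v − 1)/(k − 1).
  (ii) Total incidences bk = vr, so b = vr/k.
Step 1: r = λ(v − 1)/(k − 1) = 5·(37 − 1)/(6 − 1) = 5·36/5 = 180/5 = 36.
Step 2: b = vr/k = 37·36/6 = 1332/6 = 222.
Check integrality: r = 36 ∈ Z ✓, b = 222 ∈ Z ✓.
(These identities are necessary conditions: they determine r and b for any design with these parameters, but do not by themselves prove that one exists.)

r = 36, b = 222.


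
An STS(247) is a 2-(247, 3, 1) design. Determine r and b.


An STS(v) is a 2-(v, 3, 1) BIBD: block size k = 3, λ = 1.
Replication: r(k − 1) = λ(v − 1) ⇒ r·2 = 247 − 1 = 246 ⇒ r = 123.
Block count: b = v(v − 1)/6 = 247·246/6 = 60762/6 = 10127.

r = 123, b = 10127.


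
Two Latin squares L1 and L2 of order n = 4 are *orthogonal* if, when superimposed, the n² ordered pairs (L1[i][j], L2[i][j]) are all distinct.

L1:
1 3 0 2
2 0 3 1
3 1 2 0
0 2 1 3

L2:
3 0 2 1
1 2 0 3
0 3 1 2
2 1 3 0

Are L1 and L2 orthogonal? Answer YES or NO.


Form the n² = 16 superimposed pairs (L1[i][j], L2[i][j]), row by row (rows and columns indexed from 0):
row 0: (1,3) (3,0) (0,2) (2,1)
row 1: (2,1) (0,2) (3,0) (1,3)
row 2: (3,0) (1,3) (2,1) (0,2)
row 3: (0,2) (2,1) (1,3) (3,0)
Orthogonality requires all 16 pairs distinct.
But the pair (2,1) repeats: cell (0,3) has L1 = 2, L2 = 1, and cell (1,0) has L1 = 2, L2 = 1.
A repeated pair means some other pair never occurs (only 4 distinct pairs out of 16), so the squares are not orthogonal.
Conclusion: NO.

NO


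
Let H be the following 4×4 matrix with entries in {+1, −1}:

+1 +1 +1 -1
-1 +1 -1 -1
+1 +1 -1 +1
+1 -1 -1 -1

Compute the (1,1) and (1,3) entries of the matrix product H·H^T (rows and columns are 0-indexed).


Row 1 of H: [-1, 1, -1, -1].
Row 3 of H: [1, -1, -1, -1].
(H·H^T)[1][1] = Σ_j H[1][j]·H[1][j] = (-1)² + (1)² + (-1)² + (-1)² = 1 + 1 + 1 + 1 = 4.
(H·H^T)[1][3] = Σ_j H[1][j]·H[3][j] = (-1)·(1) + (1)·(-1) + (-1)·(-1) + (-1)·(-1) = -1 + -1 + 1 + 1 = 0.
So rows 1 and 3 are orthogonal; the diagonal entry equals n = 4.

(1,1) entry = 4; (1,3) entry = 0.


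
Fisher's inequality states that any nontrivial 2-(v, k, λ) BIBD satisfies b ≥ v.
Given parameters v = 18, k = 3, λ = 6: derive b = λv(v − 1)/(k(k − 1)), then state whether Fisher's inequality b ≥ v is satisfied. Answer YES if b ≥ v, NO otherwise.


r = λ(v − 1)/(k − 1) = 6·17/2 = 51.
b = vr/k = 18·51/3 = 306.
Fisher's inequality: b ≥ v ⇔ 306 ≥ 18? YES.

YES


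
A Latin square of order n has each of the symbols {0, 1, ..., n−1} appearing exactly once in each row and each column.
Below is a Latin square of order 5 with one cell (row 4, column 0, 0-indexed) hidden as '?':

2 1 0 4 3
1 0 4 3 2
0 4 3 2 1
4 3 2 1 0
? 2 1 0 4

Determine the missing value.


Row 4 contains symbols [0, 1, 2, 4] — missing [3].
Column 0 contains symbols [0, 1, 2, 4] — missing [3].
The missing symbol must appear in both missing sets; intersection = [3].
Therefore the hidden value is 3.

Missing value = 3.


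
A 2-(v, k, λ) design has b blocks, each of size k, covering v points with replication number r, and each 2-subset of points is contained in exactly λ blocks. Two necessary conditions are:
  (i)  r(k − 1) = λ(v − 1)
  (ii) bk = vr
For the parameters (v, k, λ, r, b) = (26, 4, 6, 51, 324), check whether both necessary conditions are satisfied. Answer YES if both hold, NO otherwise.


Condition (i): r(k − 1) = 51·3 = 153; λ(v − 1) = 6·25 = 150. Match? NO.
Condition (ii): bk = 324·4 = 1296; vr = 26·51 = 1326. Match? NO.
Both conditions hold? NO.

NO


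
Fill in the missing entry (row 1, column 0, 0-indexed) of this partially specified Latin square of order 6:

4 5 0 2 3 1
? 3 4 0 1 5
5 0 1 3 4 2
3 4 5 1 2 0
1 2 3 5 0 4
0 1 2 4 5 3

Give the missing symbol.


Row 1 contains symbols [0, 1, 3, 4, 5] — missing [2].
Column 0 contains symbols [0, 1, 3, 4, 5] — missing [2].
The missing symbol must appear in both missing sets; intersection = [2].
Therefore the hidden value is 2.

Missing value = 2.


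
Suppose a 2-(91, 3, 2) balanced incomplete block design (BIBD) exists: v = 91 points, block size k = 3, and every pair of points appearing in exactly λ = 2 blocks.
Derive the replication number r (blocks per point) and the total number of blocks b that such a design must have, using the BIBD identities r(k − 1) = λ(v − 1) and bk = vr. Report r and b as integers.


Any 2-(v, k, λ) BIBD satisfies two necessary conditions:
  (i)  Each point sits in r blocks, and counting incidences through any fixed point gives r(k − 1) = λ(v − 1), so r = λ(v − 1)/(k − 1).
  (ii) Total incidences bk = vr, so b = vr/k.
Step 1: r = λ(v − 1)/(k − 1) = 2·(91 − 1)/(3 − 1) = 2·90/2 = 180/2 = 90.
Step 2: b = vr/k = 91·90/3 = 8190/3 = 2730.
Check integrality: r = 90 ∈ Z ✓, b = 2730 ∈ Z ✓.
(These identities are necessary conditions: they determine r and b for any design with these parameters, but do not by themselves prove that one exists.)

r = 90, b = 2730.


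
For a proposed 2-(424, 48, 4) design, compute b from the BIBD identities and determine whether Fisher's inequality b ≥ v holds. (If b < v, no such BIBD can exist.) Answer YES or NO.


r = λ(v − 1)/(k − 1) = 4·423/47 = 36.
b = vr/k = 424·36/48 = 318.
Fisher's inequality: b ≥ v ⇔ 318 ≥ 424? NO.

NO


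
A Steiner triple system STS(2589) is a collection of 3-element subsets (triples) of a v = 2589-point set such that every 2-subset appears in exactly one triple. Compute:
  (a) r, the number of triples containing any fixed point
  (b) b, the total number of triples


An STS(v) is a 2-(v, 3, 1) BIBD: block size k = 3, λ = 1.
Replication: r(k − 1) = λ(v − 1) ⇒ r·2 = 2589 − 1 = 2588 ⇒ r = 1294.
Block count: bk = vr ⇒ b·3 = 2589·1294 = 3350166 ⇒ b = 1116722.

r = 1294, b = 1116722.


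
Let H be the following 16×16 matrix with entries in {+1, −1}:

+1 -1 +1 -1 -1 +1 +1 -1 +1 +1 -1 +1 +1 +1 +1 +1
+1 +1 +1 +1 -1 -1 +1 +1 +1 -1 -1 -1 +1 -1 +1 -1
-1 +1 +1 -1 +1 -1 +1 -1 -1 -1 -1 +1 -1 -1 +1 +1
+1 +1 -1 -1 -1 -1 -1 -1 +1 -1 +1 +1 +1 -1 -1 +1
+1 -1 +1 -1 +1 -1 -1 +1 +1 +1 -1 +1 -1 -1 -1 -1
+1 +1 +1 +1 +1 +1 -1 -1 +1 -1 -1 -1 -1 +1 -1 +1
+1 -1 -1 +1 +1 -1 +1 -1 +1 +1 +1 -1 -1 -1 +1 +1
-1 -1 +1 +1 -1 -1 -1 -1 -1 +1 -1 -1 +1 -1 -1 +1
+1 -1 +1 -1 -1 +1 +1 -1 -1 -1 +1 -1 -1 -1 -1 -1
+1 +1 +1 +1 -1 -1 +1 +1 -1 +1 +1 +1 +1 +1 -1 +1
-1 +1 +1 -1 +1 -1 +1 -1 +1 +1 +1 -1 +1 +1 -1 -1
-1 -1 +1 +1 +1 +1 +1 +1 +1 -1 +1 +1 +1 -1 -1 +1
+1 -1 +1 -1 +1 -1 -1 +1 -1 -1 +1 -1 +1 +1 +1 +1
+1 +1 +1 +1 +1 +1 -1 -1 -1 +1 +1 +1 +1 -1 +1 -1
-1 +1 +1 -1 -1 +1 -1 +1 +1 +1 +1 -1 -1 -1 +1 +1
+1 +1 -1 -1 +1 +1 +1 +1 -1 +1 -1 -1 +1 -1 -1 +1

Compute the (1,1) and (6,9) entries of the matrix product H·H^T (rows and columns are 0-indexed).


Row 1 of H: [1, 1, 1, 1, -1, -1, 1, 1, 1, -1, -1, -1, 1, -1, 1, -1].
Row 6 of H: [1, -1, -1, 1, 1, -1, 1, -1, 1, 1, 1, -1, -1, -1, 1, 1].
Row 9 of H: [1, 1, 1, 1, -1, -1, 1, 1, -1, 1, 1, 1, 1, 1, -1, 1].
(H·H^T)[1][1] = Σ_j H[1][j]·H[1][j] = (1)² + (1)² + (1)² + (1)² + (-1)² + (-1)² + (1)² + (1)² + (1)² + (-1)² + (-1)² + (-1)² + (1)² + (-1)² + (1)² + (-1)² = 1 + 1 + 1 + 1 + 1 + 1 + 1 + 1 + 1 + 1 + 1 + 1 + 1 + 1 + 1 + 1 = 16.
(H·H^T)[6][9] = Σ_j H[6][j]·H[9][j] = (1)·(1) + (-1)·(1) + (-1)·(1) + (1)·(1) + (1)·(-1) + (-1)·(-1) + (1)·(1) + (-1)·(1) + (1)·(-1) + (1)·(1) + (1)·(1) + (-1)·(1) + (-1)·(1) + (-1)·(1) + (1)·(-1) + (1)·(1) = 1 + -1 + -1 + 1 + -1 + 1 + 1 + -1 + -1 + 1 + 1 + -1 + -1 + -1 + -1 + 1 = -2.
Rows 6 and 9 are not orthogonal (dot product = -2 ≠ 0), so H is not a Hadamard matrix.

(1,1) entry = 16; (6,9) entry = -2.


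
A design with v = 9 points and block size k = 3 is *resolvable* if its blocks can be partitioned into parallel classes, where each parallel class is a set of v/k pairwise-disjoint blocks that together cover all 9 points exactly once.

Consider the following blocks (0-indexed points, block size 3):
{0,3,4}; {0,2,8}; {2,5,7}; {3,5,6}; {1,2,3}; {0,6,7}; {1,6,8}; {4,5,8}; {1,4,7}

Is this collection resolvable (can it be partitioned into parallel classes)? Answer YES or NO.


v = 9, block size k = 3, number of blocks = 9.
For resolvability, blocks must partition into parallel classes of size v/k = 3.
Total blocks must therefore be a multiple of 3: 9 = 3·3 + 0 ⇒ divisible ✓.
Greedy packing gives 3 candidate class(es). Each should be a full parallel class (size 3, covers all 9 points).
  Class 1 (3 blocks): {0,3,4}; {2,5,7}; {1,6,8}. Points covered: [0, 1, 2, 3, 4, 5, 6, 7, 8].
  Class 2 (3 blocks): {0,2,8}; {3,5,6}; {1,4,7}. Points covered: [0, 1, 2, 3, 4, 5, 6, 7, 8].
  Class 3 (3 blocks): {1,2,3}; {0,6,7}; {4,5,8}. Points covered: [0, 1, 2, 3, 4, 5, 6, 7, 8].
All classes full (size 3)? YES. All classes cover every point? YES.
Resolvable? YES.

YES


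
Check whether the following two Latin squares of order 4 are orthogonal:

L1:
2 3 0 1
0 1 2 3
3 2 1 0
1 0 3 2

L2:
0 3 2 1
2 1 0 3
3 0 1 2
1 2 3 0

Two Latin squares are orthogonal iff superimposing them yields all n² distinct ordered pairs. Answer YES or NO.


Form the n² = 16 superimposed pairs (L1[i][j], L2[i][j]), row by row (rows and columns indexed from 0):
row 0: (2,0) (3,3) (0,2) (1,1)
row 1: (0,2) (1,1) (2,0) (3,3)
row 2: (3,3) (2,0) (1,1) (0,2)
row 3: (1,1) (0,2) (3,3) (2,0)
Orthogonality requires all 16 pairs distinct.
But the pair (0,2) repeats: cell (0,2) has L1 = 0, L2 = 2, and cell (1,0) has L1 = 0, L2 = 2.
A repeated pair means some other pair never occurs (only 4 distinct pairs out of 16), so the squares are not orthogonal.
Conclusion: NO.

NO


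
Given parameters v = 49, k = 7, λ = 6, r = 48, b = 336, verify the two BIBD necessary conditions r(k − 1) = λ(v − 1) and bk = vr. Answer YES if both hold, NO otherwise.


Condition (i): r(k − 1) = 48·6 = 288; λ(v − 1) = 6·48 = 288. Match? YES.
Condition (ii): bk = 336·7 = 2352; vr = 49·48 = 2352. Match? YES.
Both conditions hold? YES.

YES


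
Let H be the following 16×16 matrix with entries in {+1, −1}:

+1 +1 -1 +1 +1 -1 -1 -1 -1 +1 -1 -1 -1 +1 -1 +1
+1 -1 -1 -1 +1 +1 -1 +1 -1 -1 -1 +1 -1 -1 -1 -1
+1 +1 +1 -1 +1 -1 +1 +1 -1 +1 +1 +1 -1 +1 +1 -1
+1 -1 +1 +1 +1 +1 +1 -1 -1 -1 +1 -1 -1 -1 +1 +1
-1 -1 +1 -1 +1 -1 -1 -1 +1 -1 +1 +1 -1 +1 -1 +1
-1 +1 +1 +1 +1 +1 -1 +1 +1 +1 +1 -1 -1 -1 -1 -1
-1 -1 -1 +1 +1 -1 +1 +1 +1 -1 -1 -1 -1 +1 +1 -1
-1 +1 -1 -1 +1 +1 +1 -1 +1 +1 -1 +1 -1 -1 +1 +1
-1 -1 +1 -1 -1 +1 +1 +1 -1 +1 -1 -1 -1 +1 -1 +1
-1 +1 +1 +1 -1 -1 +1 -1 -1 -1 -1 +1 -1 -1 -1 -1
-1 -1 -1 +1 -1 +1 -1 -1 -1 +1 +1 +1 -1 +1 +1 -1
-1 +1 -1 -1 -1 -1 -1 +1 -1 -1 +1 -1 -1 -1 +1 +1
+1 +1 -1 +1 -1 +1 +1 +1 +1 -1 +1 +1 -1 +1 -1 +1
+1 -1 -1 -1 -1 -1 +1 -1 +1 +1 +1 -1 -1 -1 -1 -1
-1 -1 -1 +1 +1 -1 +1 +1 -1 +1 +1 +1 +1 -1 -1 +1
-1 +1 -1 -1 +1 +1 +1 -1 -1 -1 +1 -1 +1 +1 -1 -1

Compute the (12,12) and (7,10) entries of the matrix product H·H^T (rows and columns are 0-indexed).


Row 7 of H: [-1, 1, -1, -1, 1, 1, 1, -1, 1, 1, -1, 1, -1, -1, 1, 1].
Row 10 of H: [-1, -1, -1, 1, -1, 1, -1, -1, -1, 1, 1, 1, -1, 1, 1, -1].
Row 12 of H: [1, 1, -1, 1, -1, 1, 1, 1, 1, -1, 1, 1, -1, 1, -1, 1].
(H·H^T)[12][12] = Σ_j H[12][j]·H[12][j] = (1)² + (1)² + (-1)² + (1)² + (-1)² + (1)² + (1)² + (1)² + (1)² + (-1)² + (1)² + (1)² + (-1)² + (1)² + (-1)² + (1)² = 1 + 1 + 1 + 1 + 1 + 1 + 1 + 1 + 1 + 1 + 1 + 1 + 1 + 1 + 1 + 1 = 16.
(H·H^T)[7][10] = Σ_j H[7][j]·H[10][j] = (-1)·(-1) + (1)·(-1) + (-1)·(-1) + (-1)·(1) + (1)·(-1) + (1)·(1) + (1)·(-1) + (-1)·(-1) + (1)·(-1) + (1)·(1) + (-1)·(1) + (1)·(1) + (-1)·(-1) + (-1)·(1) + (1)·(1) + (1)·(-1) = 1 + -1 + 1 + -1 + -1 + 1 + -1 + 1 + -1 + 1 + -1 + 1 + 1 + -1 + 1 + -1 = 0.
So rows 7 and 10 are orthogonal; the diagonal entry equals n = 16.

(12,12) entry = 16; (7,10) entry = 0.
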